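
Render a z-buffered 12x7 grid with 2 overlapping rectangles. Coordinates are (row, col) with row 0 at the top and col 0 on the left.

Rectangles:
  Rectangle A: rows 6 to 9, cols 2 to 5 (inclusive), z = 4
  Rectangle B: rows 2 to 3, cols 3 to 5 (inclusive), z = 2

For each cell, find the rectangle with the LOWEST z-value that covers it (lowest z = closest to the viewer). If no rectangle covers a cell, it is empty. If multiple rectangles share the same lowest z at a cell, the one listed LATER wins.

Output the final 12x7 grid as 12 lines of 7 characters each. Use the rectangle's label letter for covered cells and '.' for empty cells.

.......
.......
...BBB.
...BBB.
.......
.......
..AAAA.
..AAAA.
..AAAA.
..AAAA.
.......
.......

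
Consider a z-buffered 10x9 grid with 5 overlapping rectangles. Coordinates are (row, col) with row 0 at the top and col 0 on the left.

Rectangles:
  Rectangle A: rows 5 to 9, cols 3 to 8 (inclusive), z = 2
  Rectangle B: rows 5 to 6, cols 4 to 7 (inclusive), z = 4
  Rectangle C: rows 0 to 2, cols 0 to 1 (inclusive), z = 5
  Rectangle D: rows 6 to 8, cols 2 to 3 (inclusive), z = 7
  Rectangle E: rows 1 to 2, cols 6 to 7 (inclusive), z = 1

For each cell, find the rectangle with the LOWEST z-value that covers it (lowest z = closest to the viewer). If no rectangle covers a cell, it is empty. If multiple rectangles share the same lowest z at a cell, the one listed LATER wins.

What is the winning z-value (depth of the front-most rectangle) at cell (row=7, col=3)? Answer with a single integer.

Check cell (7,3):
  A: rows 5-9 cols 3-8 z=2 -> covers; best now A (z=2)
  B: rows 5-6 cols 4-7 -> outside (row miss)
  C: rows 0-2 cols 0-1 -> outside (row miss)
  D: rows 6-8 cols 2-3 z=7 -> covers; best now A (z=2)
  E: rows 1-2 cols 6-7 -> outside (row miss)
Winner: A at z=2

Answer: 2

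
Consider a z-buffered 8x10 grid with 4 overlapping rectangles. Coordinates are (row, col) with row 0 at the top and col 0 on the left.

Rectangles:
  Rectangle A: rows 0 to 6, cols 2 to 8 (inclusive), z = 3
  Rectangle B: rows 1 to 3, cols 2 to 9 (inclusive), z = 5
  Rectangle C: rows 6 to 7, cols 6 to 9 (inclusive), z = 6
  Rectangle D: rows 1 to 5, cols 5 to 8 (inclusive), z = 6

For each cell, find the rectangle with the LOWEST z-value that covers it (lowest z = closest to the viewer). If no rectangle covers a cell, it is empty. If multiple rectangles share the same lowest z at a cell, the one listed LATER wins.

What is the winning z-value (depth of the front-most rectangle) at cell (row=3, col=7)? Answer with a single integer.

Answer: 3

Derivation:
Check cell (3,7):
  A: rows 0-6 cols 2-8 z=3 -> covers; best now A (z=3)
  B: rows 1-3 cols 2-9 z=5 -> covers; best now A (z=3)
  C: rows 6-7 cols 6-9 -> outside (row miss)
  D: rows 1-5 cols 5-8 z=6 -> covers; best now A (z=3)
Winner: A at z=3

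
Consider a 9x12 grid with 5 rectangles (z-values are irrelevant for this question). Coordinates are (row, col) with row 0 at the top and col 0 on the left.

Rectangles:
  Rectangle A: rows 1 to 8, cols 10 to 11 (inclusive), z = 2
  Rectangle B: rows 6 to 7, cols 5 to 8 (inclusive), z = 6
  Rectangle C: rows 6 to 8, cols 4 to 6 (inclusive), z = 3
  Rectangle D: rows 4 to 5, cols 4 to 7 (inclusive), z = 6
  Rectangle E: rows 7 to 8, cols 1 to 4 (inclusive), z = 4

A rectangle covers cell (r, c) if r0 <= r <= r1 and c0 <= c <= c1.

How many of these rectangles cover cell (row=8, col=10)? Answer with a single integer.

Answer: 1

Derivation:
Check cell (8,10):
  A: rows 1-8 cols 10-11 -> covers
  B: rows 6-7 cols 5-8 -> outside (row miss)
  C: rows 6-8 cols 4-6 -> outside (col miss)
  D: rows 4-5 cols 4-7 -> outside (row miss)
  E: rows 7-8 cols 1-4 -> outside (col miss)
Count covering = 1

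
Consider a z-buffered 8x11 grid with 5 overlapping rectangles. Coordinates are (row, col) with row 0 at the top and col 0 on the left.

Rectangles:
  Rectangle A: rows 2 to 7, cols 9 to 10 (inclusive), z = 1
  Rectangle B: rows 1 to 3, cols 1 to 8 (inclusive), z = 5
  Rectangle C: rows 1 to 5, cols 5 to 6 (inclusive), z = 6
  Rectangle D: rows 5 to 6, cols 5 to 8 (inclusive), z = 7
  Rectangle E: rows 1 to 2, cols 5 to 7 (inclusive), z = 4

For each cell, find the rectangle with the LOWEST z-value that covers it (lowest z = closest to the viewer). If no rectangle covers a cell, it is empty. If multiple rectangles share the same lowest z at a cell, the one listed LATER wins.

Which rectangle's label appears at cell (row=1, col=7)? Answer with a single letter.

Check cell (1,7):
  A: rows 2-7 cols 9-10 -> outside (row miss)
  B: rows 1-3 cols 1-8 z=5 -> covers; best now B (z=5)
  C: rows 1-5 cols 5-6 -> outside (col miss)
  D: rows 5-6 cols 5-8 -> outside (row miss)
  E: rows 1-2 cols 5-7 z=4 -> covers; best now E (z=4)
Winner: E at z=4

Answer: E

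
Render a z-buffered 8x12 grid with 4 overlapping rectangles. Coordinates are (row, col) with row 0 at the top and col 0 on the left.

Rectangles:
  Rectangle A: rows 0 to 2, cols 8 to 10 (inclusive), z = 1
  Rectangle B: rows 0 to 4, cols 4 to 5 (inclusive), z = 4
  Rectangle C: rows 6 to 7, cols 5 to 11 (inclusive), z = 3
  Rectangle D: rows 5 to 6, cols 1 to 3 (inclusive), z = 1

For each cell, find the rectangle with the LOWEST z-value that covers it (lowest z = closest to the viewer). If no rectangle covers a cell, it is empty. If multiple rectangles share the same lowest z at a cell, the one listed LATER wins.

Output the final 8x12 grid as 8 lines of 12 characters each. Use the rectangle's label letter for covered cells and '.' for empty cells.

....BB..AAA.
....BB..AAA.
....BB..AAA.
....BB......
....BB......
.DDD........
.DDD.CCCCCCC
.....CCCCCCC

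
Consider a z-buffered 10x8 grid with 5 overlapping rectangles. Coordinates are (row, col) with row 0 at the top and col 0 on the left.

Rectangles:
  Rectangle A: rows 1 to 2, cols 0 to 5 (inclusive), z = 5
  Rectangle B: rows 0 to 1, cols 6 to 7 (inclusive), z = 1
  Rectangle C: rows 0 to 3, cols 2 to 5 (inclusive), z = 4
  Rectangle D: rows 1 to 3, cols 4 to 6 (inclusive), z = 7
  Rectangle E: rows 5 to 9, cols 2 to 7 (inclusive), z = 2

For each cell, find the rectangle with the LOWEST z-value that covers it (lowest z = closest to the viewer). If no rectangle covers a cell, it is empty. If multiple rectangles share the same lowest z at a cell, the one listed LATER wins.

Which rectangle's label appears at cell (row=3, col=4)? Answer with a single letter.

Answer: C

Derivation:
Check cell (3,4):
  A: rows 1-2 cols 0-5 -> outside (row miss)
  B: rows 0-1 cols 6-7 -> outside (row miss)
  C: rows 0-3 cols 2-5 z=4 -> covers; best now C (z=4)
  D: rows 1-3 cols 4-6 z=7 -> covers; best now C (z=4)
  E: rows 5-9 cols 2-7 -> outside (row miss)
Winner: C at z=4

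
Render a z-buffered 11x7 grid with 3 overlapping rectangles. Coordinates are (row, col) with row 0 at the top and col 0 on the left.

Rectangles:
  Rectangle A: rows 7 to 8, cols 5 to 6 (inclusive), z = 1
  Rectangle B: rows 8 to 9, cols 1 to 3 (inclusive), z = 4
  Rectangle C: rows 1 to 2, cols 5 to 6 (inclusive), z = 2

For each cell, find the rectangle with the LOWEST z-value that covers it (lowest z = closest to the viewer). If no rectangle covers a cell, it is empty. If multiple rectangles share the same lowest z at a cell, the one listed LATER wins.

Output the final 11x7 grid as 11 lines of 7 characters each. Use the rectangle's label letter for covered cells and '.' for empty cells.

.......
.....CC
.....CC
.......
.......
.......
.......
.....AA
.BBB.AA
.BBB...
.......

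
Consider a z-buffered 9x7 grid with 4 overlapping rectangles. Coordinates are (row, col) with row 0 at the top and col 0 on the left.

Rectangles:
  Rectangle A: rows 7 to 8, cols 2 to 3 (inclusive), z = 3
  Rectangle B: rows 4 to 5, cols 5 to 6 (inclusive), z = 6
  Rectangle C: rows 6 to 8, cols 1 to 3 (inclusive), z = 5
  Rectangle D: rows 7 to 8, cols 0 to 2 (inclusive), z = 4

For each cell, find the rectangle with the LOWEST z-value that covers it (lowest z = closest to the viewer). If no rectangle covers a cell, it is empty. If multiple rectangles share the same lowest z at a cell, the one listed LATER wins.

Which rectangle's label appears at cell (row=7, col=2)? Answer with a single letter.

Answer: A

Derivation:
Check cell (7,2):
  A: rows 7-8 cols 2-3 z=3 -> covers; best now A (z=3)
  B: rows 4-5 cols 5-6 -> outside (row miss)
  C: rows 6-8 cols 1-3 z=5 -> covers; best now A (z=3)
  D: rows 7-8 cols 0-2 z=4 -> covers; best now A (z=3)
Winner: A at z=3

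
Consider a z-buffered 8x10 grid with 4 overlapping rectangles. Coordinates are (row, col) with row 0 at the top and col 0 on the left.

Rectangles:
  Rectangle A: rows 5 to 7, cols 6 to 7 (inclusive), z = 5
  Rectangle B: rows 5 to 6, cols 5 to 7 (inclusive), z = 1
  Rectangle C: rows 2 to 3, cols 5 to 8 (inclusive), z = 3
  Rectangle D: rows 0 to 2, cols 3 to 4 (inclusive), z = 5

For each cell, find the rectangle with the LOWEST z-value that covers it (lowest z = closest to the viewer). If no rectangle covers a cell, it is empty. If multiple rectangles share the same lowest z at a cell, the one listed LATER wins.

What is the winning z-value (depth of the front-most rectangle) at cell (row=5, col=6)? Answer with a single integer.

Answer: 1

Derivation:
Check cell (5,6):
  A: rows 5-7 cols 6-7 z=5 -> covers; best now A (z=5)
  B: rows 5-6 cols 5-7 z=1 -> covers; best now B (z=1)
  C: rows 2-3 cols 5-8 -> outside (row miss)
  D: rows 0-2 cols 3-4 -> outside (row miss)
Winner: B at z=1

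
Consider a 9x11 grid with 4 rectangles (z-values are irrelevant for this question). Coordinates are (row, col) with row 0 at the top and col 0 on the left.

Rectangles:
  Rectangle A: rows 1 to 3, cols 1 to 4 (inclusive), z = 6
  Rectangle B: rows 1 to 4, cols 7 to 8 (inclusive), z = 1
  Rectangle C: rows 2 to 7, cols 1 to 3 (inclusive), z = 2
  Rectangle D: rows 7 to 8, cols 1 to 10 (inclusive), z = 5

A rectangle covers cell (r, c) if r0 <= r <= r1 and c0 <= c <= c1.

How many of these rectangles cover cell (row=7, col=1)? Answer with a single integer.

Answer: 2

Derivation:
Check cell (7,1):
  A: rows 1-3 cols 1-4 -> outside (row miss)
  B: rows 1-4 cols 7-8 -> outside (row miss)
  C: rows 2-7 cols 1-3 -> covers
  D: rows 7-8 cols 1-10 -> covers
Count covering = 2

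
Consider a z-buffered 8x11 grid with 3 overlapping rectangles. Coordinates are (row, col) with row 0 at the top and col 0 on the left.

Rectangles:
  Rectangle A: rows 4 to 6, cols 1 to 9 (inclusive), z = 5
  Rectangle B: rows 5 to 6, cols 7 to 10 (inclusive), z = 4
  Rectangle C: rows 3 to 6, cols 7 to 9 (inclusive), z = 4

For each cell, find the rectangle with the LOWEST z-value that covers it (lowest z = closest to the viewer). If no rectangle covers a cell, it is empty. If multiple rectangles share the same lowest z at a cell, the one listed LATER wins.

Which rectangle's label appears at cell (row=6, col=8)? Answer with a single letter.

Answer: C

Derivation:
Check cell (6,8):
  A: rows 4-6 cols 1-9 z=5 -> covers; best now A (z=5)
  B: rows 5-6 cols 7-10 z=4 -> covers; best now B (z=4)
  C: rows 3-6 cols 7-9 z=4 -> covers; best now C (z=4)
Winner: C at z=4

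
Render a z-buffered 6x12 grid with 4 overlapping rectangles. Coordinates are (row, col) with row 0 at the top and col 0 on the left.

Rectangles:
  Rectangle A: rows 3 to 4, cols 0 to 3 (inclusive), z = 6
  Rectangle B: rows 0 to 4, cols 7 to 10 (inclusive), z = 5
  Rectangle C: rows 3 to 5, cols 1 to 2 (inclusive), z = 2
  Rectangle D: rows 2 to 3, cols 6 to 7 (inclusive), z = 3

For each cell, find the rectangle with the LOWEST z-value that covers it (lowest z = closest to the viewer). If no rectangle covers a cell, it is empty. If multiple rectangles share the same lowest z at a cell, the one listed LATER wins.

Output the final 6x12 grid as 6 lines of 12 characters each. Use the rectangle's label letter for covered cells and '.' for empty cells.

.......BBBB.
.......BBBB.
......DDBBB.
ACCA..DDBBB.
ACCA...BBBB.
.CC.........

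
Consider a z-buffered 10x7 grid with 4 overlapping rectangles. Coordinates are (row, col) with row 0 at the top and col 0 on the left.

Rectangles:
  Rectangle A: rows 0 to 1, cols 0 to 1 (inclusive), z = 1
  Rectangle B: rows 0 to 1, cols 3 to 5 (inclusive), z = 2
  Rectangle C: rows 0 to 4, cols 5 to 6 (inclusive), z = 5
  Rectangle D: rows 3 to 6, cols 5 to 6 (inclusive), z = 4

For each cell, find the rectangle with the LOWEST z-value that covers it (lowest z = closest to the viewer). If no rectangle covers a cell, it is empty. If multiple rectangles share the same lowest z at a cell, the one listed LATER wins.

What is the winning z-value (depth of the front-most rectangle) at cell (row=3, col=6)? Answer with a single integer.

Answer: 4

Derivation:
Check cell (3,6):
  A: rows 0-1 cols 0-1 -> outside (row miss)
  B: rows 0-1 cols 3-5 -> outside (row miss)
  C: rows 0-4 cols 5-6 z=5 -> covers; best now C (z=5)
  D: rows 3-6 cols 5-6 z=4 -> covers; best now D (z=4)
Winner: D at z=4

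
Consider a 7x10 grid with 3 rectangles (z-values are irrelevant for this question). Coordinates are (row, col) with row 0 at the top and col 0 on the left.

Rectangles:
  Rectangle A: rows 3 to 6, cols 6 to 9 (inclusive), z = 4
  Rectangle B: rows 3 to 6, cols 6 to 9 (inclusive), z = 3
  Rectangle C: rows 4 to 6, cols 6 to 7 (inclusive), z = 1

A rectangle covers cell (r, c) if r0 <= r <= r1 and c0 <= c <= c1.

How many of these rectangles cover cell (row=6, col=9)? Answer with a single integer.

Check cell (6,9):
  A: rows 3-6 cols 6-9 -> covers
  B: rows 3-6 cols 6-9 -> covers
  C: rows 4-6 cols 6-7 -> outside (col miss)
Count covering = 2

Answer: 2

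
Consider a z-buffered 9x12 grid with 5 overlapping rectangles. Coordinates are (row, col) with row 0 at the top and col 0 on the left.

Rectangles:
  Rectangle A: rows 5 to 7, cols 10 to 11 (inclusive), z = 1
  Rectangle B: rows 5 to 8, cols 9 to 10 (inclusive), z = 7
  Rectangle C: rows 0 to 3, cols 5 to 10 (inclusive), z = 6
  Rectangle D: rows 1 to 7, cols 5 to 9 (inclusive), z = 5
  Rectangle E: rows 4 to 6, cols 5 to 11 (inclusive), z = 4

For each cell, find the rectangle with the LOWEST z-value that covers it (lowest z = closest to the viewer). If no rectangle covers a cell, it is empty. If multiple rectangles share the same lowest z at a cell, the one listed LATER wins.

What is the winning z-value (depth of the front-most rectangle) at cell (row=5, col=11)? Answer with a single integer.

Check cell (5,11):
  A: rows 5-7 cols 10-11 z=1 -> covers; best now A (z=1)
  B: rows 5-8 cols 9-10 -> outside (col miss)
  C: rows 0-3 cols 5-10 -> outside (row miss)
  D: rows 1-7 cols 5-9 -> outside (col miss)
  E: rows 4-6 cols 5-11 z=4 -> covers; best now A (z=1)
Winner: A at z=1

Answer: 1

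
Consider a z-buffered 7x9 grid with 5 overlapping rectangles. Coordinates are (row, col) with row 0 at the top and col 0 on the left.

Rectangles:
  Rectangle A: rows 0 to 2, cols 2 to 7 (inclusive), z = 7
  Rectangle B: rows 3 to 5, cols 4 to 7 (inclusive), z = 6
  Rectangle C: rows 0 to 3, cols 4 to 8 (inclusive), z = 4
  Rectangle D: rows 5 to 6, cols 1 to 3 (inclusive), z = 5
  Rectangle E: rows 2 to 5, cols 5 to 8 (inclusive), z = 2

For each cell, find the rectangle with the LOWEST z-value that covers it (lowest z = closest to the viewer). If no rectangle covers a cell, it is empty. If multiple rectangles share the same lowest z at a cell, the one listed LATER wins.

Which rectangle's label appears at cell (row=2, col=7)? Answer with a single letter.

Check cell (2,7):
  A: rows 0-2 cols 2-7 z=7 -> covers; best now A (z=7)
  B: rows 3-5 cols 4-7 -> outside (row miss)
  C: rows 0-3 cols 4-8 z=4 -> covers; best now C (z=4)
  D: rows 5-6 cols 1-3 -> outside (row miss)
  E: rows 2-5 cols 5-8 z=2 -> covers; best now E (z=2)
Winner: E at z=2

Answer: E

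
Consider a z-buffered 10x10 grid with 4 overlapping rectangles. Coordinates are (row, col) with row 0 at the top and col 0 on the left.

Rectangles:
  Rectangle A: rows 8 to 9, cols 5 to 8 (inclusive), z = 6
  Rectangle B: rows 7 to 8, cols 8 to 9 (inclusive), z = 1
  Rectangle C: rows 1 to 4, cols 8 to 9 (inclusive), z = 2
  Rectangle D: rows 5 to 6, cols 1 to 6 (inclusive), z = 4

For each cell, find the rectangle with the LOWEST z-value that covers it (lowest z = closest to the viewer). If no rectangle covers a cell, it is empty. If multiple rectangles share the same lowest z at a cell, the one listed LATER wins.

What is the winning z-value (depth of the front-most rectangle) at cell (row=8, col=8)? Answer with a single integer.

Answer: 1

Derivation:
Check cell (8,8):
  A: rows 8-9 cols 5-8 z=6 -> covers; best now A (z=6)
  B: rows 7-8 cols 8-9 z=1 -> covers; best now B (z=1)
  C: rows 1-4 cols 8-9 -> outside (row miss)
  D: rows 5-6 cols 1-6 -> outside (row miss)
Winner: B at z=1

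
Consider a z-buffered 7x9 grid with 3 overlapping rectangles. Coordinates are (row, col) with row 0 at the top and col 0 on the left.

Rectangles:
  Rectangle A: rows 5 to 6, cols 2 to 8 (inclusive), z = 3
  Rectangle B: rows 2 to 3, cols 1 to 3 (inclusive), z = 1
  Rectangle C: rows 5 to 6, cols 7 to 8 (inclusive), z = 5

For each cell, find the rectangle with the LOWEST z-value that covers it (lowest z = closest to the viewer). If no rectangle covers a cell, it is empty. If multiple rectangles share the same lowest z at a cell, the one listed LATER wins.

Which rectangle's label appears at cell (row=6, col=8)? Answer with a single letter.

Answer: A

Derivation:
Check cell (6,8):
  A: rows 5-6 cols 2-8 z=3 -> covers; best now A (z=3)
  B: rows 2-3 cols 1-3 -> outside (row miss)
  C: rows 5-6 cols 7-8 z=5 -> covers; best now A (z=3)
Winner: A at z=3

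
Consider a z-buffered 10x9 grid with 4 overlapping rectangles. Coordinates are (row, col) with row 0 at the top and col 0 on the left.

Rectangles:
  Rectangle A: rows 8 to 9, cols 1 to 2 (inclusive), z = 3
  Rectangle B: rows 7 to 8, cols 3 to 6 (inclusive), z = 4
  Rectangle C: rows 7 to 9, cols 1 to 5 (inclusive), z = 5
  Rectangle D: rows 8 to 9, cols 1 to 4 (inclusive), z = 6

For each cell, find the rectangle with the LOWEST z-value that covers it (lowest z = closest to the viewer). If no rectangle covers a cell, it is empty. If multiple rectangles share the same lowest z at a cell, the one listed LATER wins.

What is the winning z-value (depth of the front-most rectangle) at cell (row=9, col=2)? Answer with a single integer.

Check cell (9,2):
  A: rows 8-9 cols 1-2 z=3 -> covers; best now A (z=3)
  B: rows 7-8 cols 3-6 -> outside (row miss)
  C: rows 7-9 cols 1-5 z=5 -> covers; best now A (z=3)
  D: rows 8-9 cols 1-4 z=6 -> covers; best now A (z=3)
Winner: A at z=3

Answer: 3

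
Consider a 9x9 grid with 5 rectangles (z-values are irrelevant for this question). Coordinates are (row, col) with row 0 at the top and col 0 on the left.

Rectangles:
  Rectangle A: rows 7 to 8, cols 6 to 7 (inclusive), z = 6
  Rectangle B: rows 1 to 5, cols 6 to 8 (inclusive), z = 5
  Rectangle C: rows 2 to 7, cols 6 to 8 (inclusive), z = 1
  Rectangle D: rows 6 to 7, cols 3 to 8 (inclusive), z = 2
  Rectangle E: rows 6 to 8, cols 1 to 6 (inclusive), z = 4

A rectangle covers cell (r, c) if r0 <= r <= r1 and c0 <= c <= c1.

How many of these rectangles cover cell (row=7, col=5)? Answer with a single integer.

Answer: 2

Derivation:
Check cell (7,5):
  A: rows 7-8 cols 6-7 -> outside (col miss)
  B: rows 1-5 cols 6-8 -> outside (row miss)
  C: rows 2-7 cols 6-8 -> outside (col miss)
  D: rows 6-7 cols 3-8 -> covers
  E: rows 6-8 cols 1-6 -> covers
Count covering = 2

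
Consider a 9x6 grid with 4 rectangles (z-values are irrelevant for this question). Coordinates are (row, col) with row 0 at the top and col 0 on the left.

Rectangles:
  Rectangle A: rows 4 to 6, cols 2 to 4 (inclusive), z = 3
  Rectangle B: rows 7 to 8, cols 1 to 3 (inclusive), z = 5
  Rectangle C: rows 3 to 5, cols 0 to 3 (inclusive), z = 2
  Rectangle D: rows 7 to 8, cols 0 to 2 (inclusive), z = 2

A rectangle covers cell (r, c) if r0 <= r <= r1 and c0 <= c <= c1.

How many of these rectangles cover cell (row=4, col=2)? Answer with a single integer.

Check cell (4,2):
  A: rows 4-6 cols 2-4 -> covers
  B: rows 7-8 cols 1-3 -> outside (row miss)
  C: rows 3-5 cols 0-3 -> covers
  D: rows 7-8 cols 0-2 -> outside (row miss)
Count covering = 2

Answer: 2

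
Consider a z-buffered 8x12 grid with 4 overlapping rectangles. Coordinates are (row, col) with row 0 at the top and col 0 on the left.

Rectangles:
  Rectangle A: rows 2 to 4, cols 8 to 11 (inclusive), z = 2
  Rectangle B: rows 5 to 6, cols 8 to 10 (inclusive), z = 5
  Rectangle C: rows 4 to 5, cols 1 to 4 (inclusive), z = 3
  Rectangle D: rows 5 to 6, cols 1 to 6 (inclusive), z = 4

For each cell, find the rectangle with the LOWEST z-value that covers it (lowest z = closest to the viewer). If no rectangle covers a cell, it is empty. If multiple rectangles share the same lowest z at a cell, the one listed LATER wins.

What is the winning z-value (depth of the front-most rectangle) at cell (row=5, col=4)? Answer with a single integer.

Answer: 3

Derivation:
Check cell (5,4):
  A: rows 2-4 cols 8-11 -> outside (row miss)
  B: rows 5-6 cols 8-10 -> outside (col miss)
  C: rows 4-5 cols 1-4 z=3 -> covers; best now C (z=3)
  D: rows 5-6 cols 1-6 z=4 -> covers; best now C (z=3)
Winner: C at z=3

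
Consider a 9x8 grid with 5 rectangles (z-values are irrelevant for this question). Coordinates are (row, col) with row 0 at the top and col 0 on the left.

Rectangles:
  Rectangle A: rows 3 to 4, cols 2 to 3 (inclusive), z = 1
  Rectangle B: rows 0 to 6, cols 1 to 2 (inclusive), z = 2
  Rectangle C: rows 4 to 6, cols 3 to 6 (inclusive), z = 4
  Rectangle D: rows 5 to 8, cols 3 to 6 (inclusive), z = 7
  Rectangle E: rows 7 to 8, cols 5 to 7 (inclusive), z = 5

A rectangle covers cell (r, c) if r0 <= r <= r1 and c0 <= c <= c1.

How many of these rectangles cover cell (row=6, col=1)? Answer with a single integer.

Check cell (6,1):
  A: rows 3-4 cols 2-3 -> outside (row miss)
  B: rows 0-6 cols 1-2 -> covers
  C: rows 4-6 cols 3-6 -> outside (col miss)
  D: rows 5-8 cols 3-6 -> outside (col miss)
  E: rows 7-8 cols 5-7 -> outside (row miss)
Count covering = 1

Answer: 1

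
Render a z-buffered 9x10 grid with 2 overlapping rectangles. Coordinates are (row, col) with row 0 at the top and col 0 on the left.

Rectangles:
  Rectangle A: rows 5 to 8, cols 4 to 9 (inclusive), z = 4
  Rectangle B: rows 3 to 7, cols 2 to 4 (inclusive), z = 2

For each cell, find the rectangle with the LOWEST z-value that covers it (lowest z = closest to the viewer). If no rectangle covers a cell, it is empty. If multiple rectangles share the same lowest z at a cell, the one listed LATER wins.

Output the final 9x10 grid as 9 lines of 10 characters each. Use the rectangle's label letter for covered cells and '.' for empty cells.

..........
..........
..........
..BBB.....
..BBB.....
..BBBAAAAA
..BBBAAAAA
..BBBAAAAA
....AAAAAA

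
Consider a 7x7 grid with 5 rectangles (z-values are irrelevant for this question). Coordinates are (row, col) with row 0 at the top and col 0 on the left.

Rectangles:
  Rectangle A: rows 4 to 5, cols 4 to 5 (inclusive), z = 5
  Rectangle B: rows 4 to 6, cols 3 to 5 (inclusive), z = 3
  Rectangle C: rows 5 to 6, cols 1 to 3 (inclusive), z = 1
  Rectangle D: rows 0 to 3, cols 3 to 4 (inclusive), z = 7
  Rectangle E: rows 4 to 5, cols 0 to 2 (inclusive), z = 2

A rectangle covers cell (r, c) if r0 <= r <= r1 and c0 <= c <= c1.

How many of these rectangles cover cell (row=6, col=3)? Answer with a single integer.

Check cell (6,3):
  A: rows 4-5 cols 4-5 -> outside (row miss)
  B: rows 4-6 cols 3-5 -> covers
  C: rows 5-6 cols 1-3 -> covers
  D: rows 0-3 cols 3-4 -> outside (row miss)
  E: rows 4-5 cols 0-2 -> outside (row miss)
Count covering = 2

Answer: 2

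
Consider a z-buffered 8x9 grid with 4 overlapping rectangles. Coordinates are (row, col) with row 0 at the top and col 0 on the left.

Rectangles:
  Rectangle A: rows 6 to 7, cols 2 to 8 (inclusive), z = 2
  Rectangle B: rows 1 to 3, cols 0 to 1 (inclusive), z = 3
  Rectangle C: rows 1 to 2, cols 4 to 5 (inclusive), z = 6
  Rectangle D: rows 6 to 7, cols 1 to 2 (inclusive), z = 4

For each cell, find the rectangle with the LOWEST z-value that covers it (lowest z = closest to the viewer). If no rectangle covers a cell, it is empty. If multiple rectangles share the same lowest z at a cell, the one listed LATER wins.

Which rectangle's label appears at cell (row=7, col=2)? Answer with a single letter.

Check cell (7,2):
  A: rows 6-7 cols 2-8 z=2 -> covers; best now A (z=2)
  B: rows 1-3 cols 0-1 -> outside (row miss)
  C: rows 1-2 cols 4-5 -> outside (row miss)
  D: rows 6-7 cols 1-2 z=4 -> covers; best now A (z=2)
Winner: A at z=2

Answer: A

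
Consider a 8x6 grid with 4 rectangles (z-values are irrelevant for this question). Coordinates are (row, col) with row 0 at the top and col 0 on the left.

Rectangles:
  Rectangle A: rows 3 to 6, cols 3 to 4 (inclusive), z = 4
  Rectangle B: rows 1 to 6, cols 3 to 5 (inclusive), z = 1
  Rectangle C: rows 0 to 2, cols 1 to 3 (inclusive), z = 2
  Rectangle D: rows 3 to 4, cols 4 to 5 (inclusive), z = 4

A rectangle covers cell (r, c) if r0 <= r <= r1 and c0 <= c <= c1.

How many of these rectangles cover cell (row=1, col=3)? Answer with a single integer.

Check cell (1,3):
  A: rows 3-6 cols 3-4 -> outside (row miss)
  B: rows 1-6 cols 3-5 -> covers
  C: rows 0-2 cols 1-3 -> covers
  D: rows 3-4 cols 4-5 -> outside (row miss)
Count covering = 2

Answer: 2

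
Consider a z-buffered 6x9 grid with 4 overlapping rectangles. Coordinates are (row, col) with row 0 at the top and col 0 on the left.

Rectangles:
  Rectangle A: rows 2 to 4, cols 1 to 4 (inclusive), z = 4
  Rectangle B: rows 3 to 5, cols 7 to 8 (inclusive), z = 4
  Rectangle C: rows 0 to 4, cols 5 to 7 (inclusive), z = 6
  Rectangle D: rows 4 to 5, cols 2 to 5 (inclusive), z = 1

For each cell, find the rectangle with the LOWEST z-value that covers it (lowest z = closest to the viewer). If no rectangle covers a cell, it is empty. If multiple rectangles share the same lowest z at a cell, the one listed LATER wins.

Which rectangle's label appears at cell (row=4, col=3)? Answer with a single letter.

Answer: D

Derivation:
Check cell (4,3):
  A: rows 2-4 cols 1-4 z=4 -> covers; best now A (z=4)
  B: rows 3-5 cols 7-8 -> outside (col miss)
  C: rows 0-4 cols 5-7 -> outside (col miss)
  D: rows 4-5 cols 2-5 z=1 -> covers; best now D (z=1)
Winner: D at z=1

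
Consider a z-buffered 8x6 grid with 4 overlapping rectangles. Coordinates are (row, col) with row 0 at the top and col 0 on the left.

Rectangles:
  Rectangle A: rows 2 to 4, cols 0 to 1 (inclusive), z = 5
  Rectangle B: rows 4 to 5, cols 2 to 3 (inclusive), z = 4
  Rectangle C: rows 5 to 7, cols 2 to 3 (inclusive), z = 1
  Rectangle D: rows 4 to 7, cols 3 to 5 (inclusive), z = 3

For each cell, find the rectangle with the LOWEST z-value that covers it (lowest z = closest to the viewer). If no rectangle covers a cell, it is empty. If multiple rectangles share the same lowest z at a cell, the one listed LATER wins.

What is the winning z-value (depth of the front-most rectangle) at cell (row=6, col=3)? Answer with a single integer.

Check cell (6,3):
  A: rows 2-4 cols 0-1 -> outside (row miss)
  B: rows 4-5 cols 2-3 -> outside (row miss)
  C: rows 5-7 cols 2-3 z=1 -> covers; best now C (z=1)
  D: rows 4-7 cols 3-5 z=3 -> covers; best now C (z=1)
Winner: C at z=1

Answer: 1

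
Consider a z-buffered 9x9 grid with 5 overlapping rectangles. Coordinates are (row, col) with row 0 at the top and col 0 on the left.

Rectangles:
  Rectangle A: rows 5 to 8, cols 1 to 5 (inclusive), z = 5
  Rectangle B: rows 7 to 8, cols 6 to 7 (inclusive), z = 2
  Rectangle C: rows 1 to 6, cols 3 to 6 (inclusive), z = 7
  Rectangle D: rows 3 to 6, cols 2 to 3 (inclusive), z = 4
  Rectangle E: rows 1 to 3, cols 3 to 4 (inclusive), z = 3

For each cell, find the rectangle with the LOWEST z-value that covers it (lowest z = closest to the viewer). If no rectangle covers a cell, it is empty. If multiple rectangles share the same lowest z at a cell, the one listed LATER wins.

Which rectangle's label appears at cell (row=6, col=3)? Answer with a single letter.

Check cell (6,3):
  A: rows 5-8 cols 1-5 z=5 -> covers; best now A (z=5)
  B: rows 7-8 cols 6-7 -> outside (row miss)
  C: rows 1-6 cols 3-6 z=7 -> covers; best now A (z=5)
  D: rows 3-6 cols 2-3 z=4 -> covers; best now D (z=4)
  E: rows 1-3 cols 3-4 -> outside (row miss)
Winner: D at z=4

Answer: D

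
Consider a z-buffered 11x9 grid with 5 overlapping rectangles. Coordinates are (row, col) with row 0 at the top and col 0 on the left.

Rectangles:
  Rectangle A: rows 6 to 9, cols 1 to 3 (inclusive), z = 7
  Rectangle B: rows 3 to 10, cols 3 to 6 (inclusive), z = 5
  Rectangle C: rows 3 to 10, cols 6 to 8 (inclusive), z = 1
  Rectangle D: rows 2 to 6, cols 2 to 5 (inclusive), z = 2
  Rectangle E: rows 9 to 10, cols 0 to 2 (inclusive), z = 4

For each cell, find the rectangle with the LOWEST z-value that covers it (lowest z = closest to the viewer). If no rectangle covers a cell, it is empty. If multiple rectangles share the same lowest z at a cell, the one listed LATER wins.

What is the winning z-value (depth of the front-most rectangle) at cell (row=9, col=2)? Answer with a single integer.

Answer: 4

Derivation:
Check cell (9,2):
  A: rows 6-9 cols 1-3 z=7 -> covers; best now A (z=7)
  B: rows 3-10 cols 3-6 -> outside (col miss)
  C: rows 3-10 cols 6-8 -> outside (col miss)
  D: rows 2-6 cols 2-5 -> outside (row miss)
  E: rows 9-10 cols 0-2 z=4 -> covers; best now E (z=4)
Winner: E at z=4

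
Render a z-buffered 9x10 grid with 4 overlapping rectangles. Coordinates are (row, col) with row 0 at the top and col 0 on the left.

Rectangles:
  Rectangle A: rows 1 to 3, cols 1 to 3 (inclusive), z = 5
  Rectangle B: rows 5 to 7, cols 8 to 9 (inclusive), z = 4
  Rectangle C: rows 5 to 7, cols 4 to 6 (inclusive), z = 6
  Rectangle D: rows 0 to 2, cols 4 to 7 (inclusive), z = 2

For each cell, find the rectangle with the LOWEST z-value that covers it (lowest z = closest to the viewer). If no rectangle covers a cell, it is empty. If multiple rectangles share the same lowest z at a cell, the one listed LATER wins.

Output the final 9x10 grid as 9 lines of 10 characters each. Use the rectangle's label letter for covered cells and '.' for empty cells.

....DDDD..
.AAADDDD..
.AAADDDD..
.AAA......
..........
....CCC.BB
....CCC.BB
....CCC.BB
..........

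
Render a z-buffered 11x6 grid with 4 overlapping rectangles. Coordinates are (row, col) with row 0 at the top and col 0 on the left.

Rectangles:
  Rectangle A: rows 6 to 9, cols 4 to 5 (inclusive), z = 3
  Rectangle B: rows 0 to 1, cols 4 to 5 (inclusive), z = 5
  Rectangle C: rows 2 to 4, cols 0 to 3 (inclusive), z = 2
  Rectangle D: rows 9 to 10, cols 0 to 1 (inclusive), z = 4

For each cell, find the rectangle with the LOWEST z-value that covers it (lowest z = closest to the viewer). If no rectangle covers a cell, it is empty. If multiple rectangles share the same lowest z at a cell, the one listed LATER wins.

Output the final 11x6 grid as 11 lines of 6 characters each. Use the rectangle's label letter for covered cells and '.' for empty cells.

....BB
....BB
CCCC..
CCCC..
CCCC..
......
....AA
....AA
....AA
DD..AA
DD....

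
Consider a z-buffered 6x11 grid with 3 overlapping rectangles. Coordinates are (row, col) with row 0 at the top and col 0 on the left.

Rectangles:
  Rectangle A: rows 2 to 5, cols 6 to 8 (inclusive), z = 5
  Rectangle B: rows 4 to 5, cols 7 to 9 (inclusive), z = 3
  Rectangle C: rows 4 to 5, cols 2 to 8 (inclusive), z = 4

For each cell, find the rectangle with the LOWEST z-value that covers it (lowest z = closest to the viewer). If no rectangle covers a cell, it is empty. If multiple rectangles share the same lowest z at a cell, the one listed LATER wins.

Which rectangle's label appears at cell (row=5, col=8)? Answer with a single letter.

Answer: B

Derivation:
Check cell (5,8):
  A: rows 2-5 cols 6-8 z=5 -> covers; best now A (z=5)
  B: rows 4-5 cols 7-9 z=3 -> covers; best now B (z=3)
  C: rows 4-5 cols 2-8 z=4 -> covers; best now B (z=3)
Winner: B at z=3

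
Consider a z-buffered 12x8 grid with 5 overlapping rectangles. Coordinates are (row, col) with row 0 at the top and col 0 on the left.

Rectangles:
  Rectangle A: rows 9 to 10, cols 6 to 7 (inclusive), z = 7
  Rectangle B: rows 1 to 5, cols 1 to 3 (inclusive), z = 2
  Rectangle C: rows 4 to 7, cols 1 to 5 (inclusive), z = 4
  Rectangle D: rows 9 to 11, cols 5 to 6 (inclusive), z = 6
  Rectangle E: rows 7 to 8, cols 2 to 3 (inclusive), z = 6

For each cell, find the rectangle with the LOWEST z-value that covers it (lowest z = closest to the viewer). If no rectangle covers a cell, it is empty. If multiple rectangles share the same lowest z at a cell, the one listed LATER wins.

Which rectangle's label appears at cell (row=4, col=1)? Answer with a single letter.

Check cell (4,1):
  A: rows 9-10 cols 6-7 -> outside (row miss)
  B: rows 1-5 cols 1-3 z=2 -> covers; best now B (z=2)
  C: rows 4-7 cols 1-5 z=4 -> covers; best now B (z=2)
  D: rows 9-11 cols 5-6 -> outside (row miss)
  E: rows 7-8 cols 2-3 -> outside (row miss)
Winner: B at z=2

Answer: B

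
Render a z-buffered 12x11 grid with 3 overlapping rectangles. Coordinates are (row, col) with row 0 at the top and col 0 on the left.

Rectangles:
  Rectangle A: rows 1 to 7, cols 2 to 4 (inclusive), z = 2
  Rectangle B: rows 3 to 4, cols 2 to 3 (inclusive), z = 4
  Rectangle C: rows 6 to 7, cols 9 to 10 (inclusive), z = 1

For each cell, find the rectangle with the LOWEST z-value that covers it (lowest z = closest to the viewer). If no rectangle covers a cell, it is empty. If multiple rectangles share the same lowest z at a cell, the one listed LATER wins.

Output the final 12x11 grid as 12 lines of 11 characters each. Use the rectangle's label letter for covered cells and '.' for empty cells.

...........
..AAA......
..AAA......
..AAA......
..AAA......
..AAA......
..AAA....CC
..AAA....CC
...........
...........
...........
...........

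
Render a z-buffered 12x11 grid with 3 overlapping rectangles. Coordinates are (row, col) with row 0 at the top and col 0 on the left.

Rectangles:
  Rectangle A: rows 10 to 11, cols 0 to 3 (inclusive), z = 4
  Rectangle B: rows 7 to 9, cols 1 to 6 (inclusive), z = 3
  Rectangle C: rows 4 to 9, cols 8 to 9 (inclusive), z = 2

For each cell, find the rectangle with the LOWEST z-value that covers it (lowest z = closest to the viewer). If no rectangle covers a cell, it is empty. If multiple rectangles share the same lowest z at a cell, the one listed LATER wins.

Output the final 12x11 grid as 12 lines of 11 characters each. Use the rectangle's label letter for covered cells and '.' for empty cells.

...........
...........
...........
...........
........CC.
........CC.
........CC.
.BBBBBB.CC.
.BBBBBB.CC.
.BBBBBB.CC.
AAAA.......
AAAA.......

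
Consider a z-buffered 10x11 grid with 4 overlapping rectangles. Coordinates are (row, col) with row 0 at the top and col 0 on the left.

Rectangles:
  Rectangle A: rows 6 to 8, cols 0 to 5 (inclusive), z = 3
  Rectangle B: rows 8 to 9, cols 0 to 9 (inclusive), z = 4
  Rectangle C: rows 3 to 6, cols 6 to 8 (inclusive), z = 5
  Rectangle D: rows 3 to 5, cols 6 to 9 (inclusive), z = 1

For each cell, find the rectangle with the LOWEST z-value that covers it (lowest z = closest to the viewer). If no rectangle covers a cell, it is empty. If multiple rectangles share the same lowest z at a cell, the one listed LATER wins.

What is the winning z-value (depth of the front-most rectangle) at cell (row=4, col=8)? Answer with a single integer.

Check cell (4,8):
  A: rows 6-8 cols 0-5 -> outside (row miss)
  B: rows 8-9 cols 0-9 -> outside (row miss)
  C: rows 3-6 cols 6-8 z=5 -> covers; best now C (z=5)
  D: rows 3-5 cols 6-9 z=1 -> covers; best now D (z=1)
Winner: D at z=1

Answer: 1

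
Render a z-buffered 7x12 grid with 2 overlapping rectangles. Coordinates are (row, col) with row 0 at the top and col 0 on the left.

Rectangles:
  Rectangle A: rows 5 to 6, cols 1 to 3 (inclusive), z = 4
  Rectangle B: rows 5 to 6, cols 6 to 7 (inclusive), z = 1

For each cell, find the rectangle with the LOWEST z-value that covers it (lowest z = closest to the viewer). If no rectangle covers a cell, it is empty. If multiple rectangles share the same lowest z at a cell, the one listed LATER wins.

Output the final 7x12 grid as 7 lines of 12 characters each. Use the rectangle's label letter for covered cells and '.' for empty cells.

............
............
............
............
............
.AAA..BB....
.AAA..BB....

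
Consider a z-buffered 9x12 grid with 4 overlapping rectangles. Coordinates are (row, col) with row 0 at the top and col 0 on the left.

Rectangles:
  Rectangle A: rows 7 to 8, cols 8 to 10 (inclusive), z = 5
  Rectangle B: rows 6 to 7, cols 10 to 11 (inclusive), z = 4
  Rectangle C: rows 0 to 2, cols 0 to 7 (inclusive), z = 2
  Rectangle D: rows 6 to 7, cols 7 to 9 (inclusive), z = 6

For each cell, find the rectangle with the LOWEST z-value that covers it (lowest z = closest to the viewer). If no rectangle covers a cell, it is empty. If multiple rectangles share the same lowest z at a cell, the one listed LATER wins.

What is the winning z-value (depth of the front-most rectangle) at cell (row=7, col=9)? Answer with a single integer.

Check cell (7,9):
  A: rows 7-8 cols 8-10 z=5 -> covers; best now A (z=5)
  B: rows 6-7 cols 10-11 -> outside (col miss)
  C: rows 0-2 cols 0-7 -> outside (row miss)
  D: rows 6-7 cols 7-9 z=6 -> covers; best now A (z=5)
Winner: A at z=5

Answer: 5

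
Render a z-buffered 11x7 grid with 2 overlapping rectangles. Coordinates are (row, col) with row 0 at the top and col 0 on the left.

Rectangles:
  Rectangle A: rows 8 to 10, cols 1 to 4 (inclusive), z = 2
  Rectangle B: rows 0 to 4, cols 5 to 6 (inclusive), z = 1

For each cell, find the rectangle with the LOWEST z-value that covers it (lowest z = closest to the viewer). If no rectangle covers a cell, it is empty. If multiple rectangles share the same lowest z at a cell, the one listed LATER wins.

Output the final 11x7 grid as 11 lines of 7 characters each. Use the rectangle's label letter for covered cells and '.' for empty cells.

.....BB
.....BB
.....BB
.....BB
.....BB
.......
.......
.......
.AAAA..
.AAAA..
.AAAA..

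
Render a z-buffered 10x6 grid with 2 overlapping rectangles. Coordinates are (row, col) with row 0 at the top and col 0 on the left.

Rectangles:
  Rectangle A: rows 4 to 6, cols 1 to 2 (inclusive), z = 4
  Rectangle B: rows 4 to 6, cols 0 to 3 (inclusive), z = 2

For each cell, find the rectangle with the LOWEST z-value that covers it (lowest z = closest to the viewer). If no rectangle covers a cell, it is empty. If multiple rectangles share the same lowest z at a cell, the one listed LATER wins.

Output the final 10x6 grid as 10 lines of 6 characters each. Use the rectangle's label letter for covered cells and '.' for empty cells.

......
......
......
......
BBBB..
BBBB..
BBBB..
......
......
......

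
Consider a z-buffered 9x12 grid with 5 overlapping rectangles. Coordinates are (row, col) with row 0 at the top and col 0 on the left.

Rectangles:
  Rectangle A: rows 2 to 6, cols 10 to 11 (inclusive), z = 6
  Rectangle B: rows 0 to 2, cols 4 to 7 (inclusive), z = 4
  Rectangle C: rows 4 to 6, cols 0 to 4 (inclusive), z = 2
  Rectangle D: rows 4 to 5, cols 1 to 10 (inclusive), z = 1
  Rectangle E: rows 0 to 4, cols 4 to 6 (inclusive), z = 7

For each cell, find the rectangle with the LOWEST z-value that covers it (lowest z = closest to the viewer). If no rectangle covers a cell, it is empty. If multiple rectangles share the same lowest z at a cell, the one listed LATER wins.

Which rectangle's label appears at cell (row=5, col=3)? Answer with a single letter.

Answer: D

Derivation:
Check cell (5,3):
  A: rows 2-6 cols 10-11 -> outside (col miss)
  B: rows 0-2 cols 4-7 -> outside (row miss)
  C: rows 4-6 cols 0-4 z=2 -> covers; best now C (z=2)
  D: rows 4-5 cols 1-10 z=1 -> covers; best now D (z=1)
  E: rows 0-4 cols 4-6 -> outside (row miss)
Winner: D at z=1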